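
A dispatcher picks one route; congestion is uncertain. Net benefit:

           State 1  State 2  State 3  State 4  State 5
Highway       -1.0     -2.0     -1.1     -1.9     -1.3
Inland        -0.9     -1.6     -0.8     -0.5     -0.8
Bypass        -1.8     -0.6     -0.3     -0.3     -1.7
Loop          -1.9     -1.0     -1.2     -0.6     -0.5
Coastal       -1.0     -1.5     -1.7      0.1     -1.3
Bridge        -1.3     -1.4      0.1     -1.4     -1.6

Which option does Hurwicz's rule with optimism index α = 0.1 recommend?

Highway: 0.1·(-1.0) + 0.9·(-2.0) = -1.9
Inland: 0.1·(-0.5) + 0.9·(-1.6) = -1.49
Bypass: 0.1·(-0.3) + 0.9·(-1.8) = -1.65
Loop: 0.1·(-0.5) + 0.9·(-1.9) = -1.76
Coastal: 0.1·0.1 + 0.9·(-1.7) = -1.52
Bridge: 0.1·0.1 + 0.9·(-1.6) = -1.43
Highest Hurwicz score = -1.43 → Bridge.

Bridge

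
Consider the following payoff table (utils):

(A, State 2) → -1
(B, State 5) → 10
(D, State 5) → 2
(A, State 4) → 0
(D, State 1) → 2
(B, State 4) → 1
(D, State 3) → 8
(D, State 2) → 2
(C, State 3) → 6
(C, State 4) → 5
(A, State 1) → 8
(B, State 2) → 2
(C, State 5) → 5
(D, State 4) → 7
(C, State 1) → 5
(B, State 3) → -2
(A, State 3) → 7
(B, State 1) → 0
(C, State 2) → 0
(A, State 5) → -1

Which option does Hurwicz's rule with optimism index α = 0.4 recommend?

D

A: 0.4·8 + 0.6·(-1) = 2.6
B: 0.4·10 + 0.6·(-2) = 2.8
C: 0.4·6 + 0.6·0 = 2.4
D: 0.4·8 + 0.6·2 = 4.4
Highest Hurwicz score = 4.4 → D.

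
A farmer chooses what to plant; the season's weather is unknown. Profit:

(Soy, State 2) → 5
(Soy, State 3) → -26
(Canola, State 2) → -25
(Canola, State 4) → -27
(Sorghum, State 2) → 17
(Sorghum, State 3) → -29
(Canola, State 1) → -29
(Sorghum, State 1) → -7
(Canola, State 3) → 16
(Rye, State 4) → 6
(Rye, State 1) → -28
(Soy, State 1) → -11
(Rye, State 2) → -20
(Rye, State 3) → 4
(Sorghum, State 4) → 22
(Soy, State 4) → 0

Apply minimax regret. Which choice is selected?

Rye

Column bests: State 1=-7, State 2=17, State 3=16, State 4=22.
Sorghum regrets: 0, 0, 45, 0 → max 45
Canola regrets: 22, 42, 0, 49 → max 49
Rye regrets: 21, 37, 12, 16 → max 37
Soy regrets: 4, 12, 42, 22 → max 42
Smallest max regret = 37 → Rye.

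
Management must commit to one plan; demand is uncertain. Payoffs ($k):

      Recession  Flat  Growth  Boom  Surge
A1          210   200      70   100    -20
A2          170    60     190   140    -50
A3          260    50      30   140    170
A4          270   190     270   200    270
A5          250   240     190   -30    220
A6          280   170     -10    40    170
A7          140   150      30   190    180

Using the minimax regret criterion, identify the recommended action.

Column bests: Recession=280, Flat=240, Growth=270, Boom=200, Surge=270.
A1 regrets: 70, 40, 200, 100, 290 → max 290
A2 regrets: 110, 180, 80, 60, 320 → max 320
A3 regrets: 20, 190, 240, 60, 100 → max 240
A4 regrets: 10, 50, 0, 0, 0 → max 50
A5 regrets: 30, 0, 80, 230, 50 → max 230
A6 regrets: 0, 70, 280, 160, 100 → max 280
A7 regrets: 140, 90, 240, 10, 90 → max 240
Smallest max regret = 50 → A4.

A4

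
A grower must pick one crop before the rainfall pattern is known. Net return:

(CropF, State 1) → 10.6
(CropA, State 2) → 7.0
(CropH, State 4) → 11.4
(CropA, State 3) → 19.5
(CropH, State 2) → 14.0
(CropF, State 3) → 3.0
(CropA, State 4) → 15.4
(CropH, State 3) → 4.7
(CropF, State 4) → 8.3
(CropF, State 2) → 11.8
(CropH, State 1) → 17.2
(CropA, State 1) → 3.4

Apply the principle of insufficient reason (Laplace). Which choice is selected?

Row averages: CropH=11.825, CropF=8.425, CropA=11.325
Highest average = 11.825 → CropH.

CropH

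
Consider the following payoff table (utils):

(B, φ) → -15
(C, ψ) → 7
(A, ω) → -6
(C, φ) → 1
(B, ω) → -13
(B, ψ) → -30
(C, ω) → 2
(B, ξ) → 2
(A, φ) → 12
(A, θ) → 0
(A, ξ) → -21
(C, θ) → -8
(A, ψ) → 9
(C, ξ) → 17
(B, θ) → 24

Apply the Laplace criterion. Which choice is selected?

Row averages: A=-1.2, B=-6.4, C=3.8
Highest average = 3.8 → C.

C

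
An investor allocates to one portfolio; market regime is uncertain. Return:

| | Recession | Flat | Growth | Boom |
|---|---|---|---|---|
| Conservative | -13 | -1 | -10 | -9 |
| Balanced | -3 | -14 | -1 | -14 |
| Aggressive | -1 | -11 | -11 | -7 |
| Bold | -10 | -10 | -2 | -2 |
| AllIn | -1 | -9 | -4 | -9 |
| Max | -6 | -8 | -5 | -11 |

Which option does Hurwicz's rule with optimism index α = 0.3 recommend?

Conservative: 0.3·(-1) + 0.7·(-13) = -9.4
Balanced: 0.3·(-1) + 0.7·(-14) = -10.1
Aggressive: 0.3·(-1) + 0.7·(-11) = -8
Bold: 0.3·(-2) + 0.7·(-10) = -7.6
AllIn: 0.3·(-1) + 0.7·(-9) = -6.6
Max: 0.3·(-5) + 0.7·(-11) = -9.2
Highest Hurwicz score = -6.6 → AllIn.

AllIn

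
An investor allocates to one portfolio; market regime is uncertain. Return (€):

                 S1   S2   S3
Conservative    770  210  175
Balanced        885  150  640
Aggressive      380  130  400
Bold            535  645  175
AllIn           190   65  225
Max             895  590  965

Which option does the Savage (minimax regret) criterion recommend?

Max

Column bests: S1=895, S2=645, S3=965.
Conservative regrets: 125, 435, 790 → max 790
Balanced regrets: 10, 495, 325 → max 495
Aggressive regrets: 515, 515, 565 → max 565
Bold regrets: 360, 0, 790 → max 790
AllIn regrets: 705, 580, 740 → max 740
Max regrets: 0, 55, 0 → max 55
Smallest max regret = 55 → Max.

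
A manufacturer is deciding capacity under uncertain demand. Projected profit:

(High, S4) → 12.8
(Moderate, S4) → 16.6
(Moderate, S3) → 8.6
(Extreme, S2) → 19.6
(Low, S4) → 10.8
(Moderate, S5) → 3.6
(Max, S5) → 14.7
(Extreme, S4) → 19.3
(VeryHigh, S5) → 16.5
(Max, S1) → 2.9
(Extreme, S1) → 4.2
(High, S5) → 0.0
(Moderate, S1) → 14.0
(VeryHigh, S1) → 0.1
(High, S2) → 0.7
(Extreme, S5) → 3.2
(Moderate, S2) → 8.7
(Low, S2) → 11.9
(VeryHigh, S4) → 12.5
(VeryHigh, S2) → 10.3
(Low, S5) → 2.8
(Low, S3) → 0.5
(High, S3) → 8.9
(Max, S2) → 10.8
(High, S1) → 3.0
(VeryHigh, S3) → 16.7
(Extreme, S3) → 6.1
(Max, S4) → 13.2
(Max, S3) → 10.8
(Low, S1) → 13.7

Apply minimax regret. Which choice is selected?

Max

Column bests: S1=14.0, S2=19.6, S3=16.7, S4=19.3, S5=16.5.
Low regrets: 0.3, 7.7, 16.2, 8.5, 13.7 → max 16.2
Moderate regrets: 0.0, 10.9, 8.1, 2.7, 12.9 → max 12.9
High regrets: 11.0, 18.9, 7.8, 6.5, 16.5 → max 18.9
VeryHigh regrets: 13.9, 9.3, 0.0, 6.8, 0.0 → max 13.9
Extreme regrets: 9.8, 0.0, 10.6, 0.0, 13.3 → max 13.3
Max regrets: 11.1, 8.8, 5.9, 6.1, 1.8 → max 11.1
Smallest max regret = 11.1 → Max.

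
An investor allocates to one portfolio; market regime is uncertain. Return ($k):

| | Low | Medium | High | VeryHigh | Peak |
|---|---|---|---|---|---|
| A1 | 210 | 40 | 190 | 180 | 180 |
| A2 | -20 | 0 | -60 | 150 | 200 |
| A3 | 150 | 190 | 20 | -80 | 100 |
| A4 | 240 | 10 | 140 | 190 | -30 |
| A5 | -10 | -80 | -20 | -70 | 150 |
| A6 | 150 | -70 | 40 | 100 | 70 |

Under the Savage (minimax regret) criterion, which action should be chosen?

A1

Column bests: Low=240, Medium=190, High=190, VeryHigh=190, Peak=200.
A1 regrets: 30, 150, 0, 10, 20 → max 150
A2 regrets: 260, 190, 250, 40, 0 → max 260
A3 regrets: 90, 0, 170, 270, 100 → max 270
A4 regrets: 0, 180, 50, 0, 230 → max 230
A5 regrets: 250, 270, 210, 260, 50 → max 270
A6 regrets: 90, 260, 150, 90, 130 → max 260
Smallest max regret = 150 → A1.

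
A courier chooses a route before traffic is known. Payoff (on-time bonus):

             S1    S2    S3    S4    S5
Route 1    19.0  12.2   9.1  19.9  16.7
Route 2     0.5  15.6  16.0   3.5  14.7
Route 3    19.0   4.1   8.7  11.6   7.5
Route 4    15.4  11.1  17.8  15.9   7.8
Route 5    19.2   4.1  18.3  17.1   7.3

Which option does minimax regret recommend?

Route 4

Column bests: S1=19.2, S2=15.6, S3=18.3, S4=19.9, S5=16.7.
Route 1 regrets: 0.2, 3.4, 9.2, 0.0, 0.0 → max 9.2
Route 2 regrets: 18.7, 0.0, 2.3, 16.4, 2.0 → max 18.7
Route 3 regrets: 0.2, 11.5, 9.6, 8.3, 9.2 → max 11.5
Route 4 regrets: 3.8, 4.5, 0.5, 4.0, 8.9 → max 8.9
Route 5 regrets: 0.0, 11.5, 0.0, 2.8, 9.4 → max 11.5
Smallest max regret = 8.9 → Route 4.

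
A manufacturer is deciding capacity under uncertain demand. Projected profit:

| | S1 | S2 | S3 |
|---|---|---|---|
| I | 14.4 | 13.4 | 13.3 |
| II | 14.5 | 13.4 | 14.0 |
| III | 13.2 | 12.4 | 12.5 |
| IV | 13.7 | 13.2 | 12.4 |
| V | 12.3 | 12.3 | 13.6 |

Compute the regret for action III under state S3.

1.5

Best payoff under S3 is 14.0.
Regret = 14.0 − 12.5 = 1.5.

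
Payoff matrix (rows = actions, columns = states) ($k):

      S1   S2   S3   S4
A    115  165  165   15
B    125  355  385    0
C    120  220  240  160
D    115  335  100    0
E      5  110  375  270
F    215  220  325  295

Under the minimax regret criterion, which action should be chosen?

Column bests: S1=215, S2=355, S3=385, S4=295.
A regrets: 100, 190, 220, 280 → max 280
B regrets: 90, 0, 0, 295 → max 295
C regrets: 95, 135, 145, 135 → max 145
D regrets: 100, 20, 285, 295 → max 295
E regrets: 210, 245, 10, 25 → max 245
F regrets: 0, 135, 60, 0 → max 135
Smallest max regret = 135 → F.

F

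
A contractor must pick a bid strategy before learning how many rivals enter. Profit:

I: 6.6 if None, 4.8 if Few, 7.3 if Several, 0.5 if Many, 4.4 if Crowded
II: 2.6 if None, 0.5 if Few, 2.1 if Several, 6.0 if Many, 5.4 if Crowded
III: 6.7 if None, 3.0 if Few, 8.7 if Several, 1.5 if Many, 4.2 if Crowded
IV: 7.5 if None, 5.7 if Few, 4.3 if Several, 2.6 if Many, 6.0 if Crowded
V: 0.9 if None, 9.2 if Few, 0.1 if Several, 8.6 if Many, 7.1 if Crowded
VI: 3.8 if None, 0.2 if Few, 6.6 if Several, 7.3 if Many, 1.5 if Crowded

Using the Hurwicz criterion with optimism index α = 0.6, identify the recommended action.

I: 0.6·7.3 + 0.4·0.5 = 4.58
II: 0.6·6.0 + 0.4·0.5 = 3.8
III: 0.6·8.7 + 0.4·1.5 = 5.82
IV: 0.6·7.5 + 0.4·2.6 = 5.54
V: 0.6·9.2 + 0.4·0.1 = 5.56
VI: 0.6·7.3 + 0.4·0.2 = 4.46
Highest Hurwicz score = 5.82 → III.

III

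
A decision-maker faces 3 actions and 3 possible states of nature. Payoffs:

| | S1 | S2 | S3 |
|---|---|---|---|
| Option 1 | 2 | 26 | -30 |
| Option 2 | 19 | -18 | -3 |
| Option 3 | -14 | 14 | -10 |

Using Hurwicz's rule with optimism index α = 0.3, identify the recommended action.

Option 3

Option 1: 0.3·26 + 0.7·(-30) = -13.2
Option 2: 0.3·19 + 0.7·(-18) = -6.9
Option 3: 0.3·14 + 0.7·(-14) = -5.6
Highest Hurwicz score = -5.6 → Option 3.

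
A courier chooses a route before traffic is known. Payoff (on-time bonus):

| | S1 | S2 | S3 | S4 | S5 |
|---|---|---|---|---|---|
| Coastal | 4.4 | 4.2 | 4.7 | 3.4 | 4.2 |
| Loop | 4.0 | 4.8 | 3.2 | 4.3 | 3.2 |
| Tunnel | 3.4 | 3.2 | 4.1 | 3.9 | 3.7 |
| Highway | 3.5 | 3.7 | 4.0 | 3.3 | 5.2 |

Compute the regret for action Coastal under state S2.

Best payoff under S2 is 4.8.
Regret = 4.8 − 4.2 = 0.6.

0.6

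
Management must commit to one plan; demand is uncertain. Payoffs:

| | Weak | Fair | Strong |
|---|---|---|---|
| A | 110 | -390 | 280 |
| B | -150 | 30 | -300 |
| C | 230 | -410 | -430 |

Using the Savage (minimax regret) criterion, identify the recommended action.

Column bests: Weak=230, Fair=30, Strong=280.
A regrets: 120, 420, 0 → max 420
B regrets: 380, 0, 580 → max 580
C regrets: 0, 440, 710 → max 710
Smallest max regret = 420 → A.

A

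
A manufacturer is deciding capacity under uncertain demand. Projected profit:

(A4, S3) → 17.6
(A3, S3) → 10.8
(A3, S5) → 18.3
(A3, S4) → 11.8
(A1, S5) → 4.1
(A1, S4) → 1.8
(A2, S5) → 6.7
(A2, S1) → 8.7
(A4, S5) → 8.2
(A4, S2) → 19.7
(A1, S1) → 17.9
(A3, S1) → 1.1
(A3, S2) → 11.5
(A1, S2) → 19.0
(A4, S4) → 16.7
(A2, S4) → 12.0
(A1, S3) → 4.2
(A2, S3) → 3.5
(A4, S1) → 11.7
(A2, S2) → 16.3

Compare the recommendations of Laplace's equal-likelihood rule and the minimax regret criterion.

Row averages: A1=9.4, A2=9.44, A3=10.7, A4=14.78
Highest average = 14.78 → A4.
Column bests: S1=17.9, S2=19.7, S3=17.6, S4=16.7, S5=18.3.
A1 regrets: 0.0, 0.7, 13.4, 14.9, 14.2 → max 14.9
A2 regrets: 9.2, 3.4, 14.1, 4.7, 11.6 → max 14.1
A3 regrets: 16.8, 8.2, 6.8, 4.9, 0.0 → max 16.8
A4 regrets: 6.2, 0.0, 0.0, 0.0, 10.1 → max 10.1
Smallest max regret = 10.1 → A4.

laplace → A4; minimax regret → A4 (agree)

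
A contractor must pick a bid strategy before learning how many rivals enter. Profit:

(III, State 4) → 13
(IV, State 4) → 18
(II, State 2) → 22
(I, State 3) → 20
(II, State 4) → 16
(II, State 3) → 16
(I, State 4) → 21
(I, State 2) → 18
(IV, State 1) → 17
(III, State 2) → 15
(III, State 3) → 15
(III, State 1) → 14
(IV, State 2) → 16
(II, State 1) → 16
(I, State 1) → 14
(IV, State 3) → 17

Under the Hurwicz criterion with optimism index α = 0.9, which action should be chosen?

II

I: 0.9·21 + 0.1·14 = 20.3
II: 0.9·22 + 0.1·16 = 21.4
III: 0.9·15 + 0.1·13 = 14.8
IV: 0.9·18 + 0.1·16 = 17.8
Highest Hurwicz score = 21.4 → II.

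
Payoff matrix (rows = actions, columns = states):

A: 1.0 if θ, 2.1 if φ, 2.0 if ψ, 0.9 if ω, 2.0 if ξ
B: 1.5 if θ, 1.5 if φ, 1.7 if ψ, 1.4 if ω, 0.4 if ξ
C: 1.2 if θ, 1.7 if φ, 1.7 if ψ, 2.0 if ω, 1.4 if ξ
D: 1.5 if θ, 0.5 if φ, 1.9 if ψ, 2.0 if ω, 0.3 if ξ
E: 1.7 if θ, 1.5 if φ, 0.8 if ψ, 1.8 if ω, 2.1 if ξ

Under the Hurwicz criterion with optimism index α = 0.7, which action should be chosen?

C

A: 0.7·2.1 + 0.3·0.9 = 1.74
B: 0.7·1.7 + 0.3·0.4 = 1.31
C: 0.7·2.0 + 0.3·1.2 = 1.76
D: 0.7·2.0 + 0.3·0.3 = 1.49
E: 0.7·2.1 + 0.3·0.8 = 1.71
Highest Hurwicz score = 1.76 → C.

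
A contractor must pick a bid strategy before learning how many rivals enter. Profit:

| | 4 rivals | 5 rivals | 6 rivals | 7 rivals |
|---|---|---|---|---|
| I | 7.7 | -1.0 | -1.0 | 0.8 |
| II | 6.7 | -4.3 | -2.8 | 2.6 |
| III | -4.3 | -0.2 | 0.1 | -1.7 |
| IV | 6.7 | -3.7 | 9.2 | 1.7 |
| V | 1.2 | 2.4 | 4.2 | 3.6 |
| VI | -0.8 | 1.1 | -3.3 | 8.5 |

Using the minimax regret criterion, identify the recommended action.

Column bests: 4 rivals=7.7, 5 rivals=2.4, 6 rivals=9.2, 7 rivals=8.5.
I regrets: 0.0, 3.4, 10.2, 7.7 → max 10.2
II regrets: 1.0, 6.7, 12.0, 5.9 → max 12.0
III regrets: 12.0, 2.6, 9.1, 10.2 → max 12.0
IV regrets: 1.0, 6.1, 0.0, 6.8 → max 6.8
V regrets: 6.5, 0.0, 5.0, 4.9 → max 6.5
VI regrets: 8.5, 1.3, 12.5, 0.0 → max 12.5
Smallest max regret = 6.5 → V.

V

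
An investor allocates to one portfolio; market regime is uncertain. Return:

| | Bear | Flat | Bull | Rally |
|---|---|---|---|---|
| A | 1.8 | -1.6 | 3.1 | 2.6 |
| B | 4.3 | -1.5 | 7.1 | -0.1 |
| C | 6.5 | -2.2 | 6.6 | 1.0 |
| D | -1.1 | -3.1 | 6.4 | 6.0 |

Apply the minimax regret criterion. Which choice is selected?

A

Column bests: Bear=6.5, Flat=-1.5, Bull=7.1, Rally=6.0.
A regrets: 4.7, 0.1, 4.0, 3.4 → max 4.7
B regrets: 2.2, 0.0, 0.0, 6.1 → max 6.1
C regrets: 0.0, 0.7, 0.5, 5.0 → max 5.0
D regrets: 7.6, 1.6, 0.7, 0.0 → max 7.6
Smallest max regret = 4.7 → A.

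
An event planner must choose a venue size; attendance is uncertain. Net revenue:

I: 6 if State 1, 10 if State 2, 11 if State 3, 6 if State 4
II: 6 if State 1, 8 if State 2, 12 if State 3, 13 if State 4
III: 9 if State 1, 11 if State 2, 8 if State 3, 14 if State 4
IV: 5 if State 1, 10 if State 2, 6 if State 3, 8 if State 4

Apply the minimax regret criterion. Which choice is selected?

Column bests: State 1=9, State 2=11, State 3=12, State 4=14.
I regrets: 3, 1, 1, 8 → max 8
II regrets: 3, 3, 0, 1 → max 3
III regrets: 0, 0, 4, 0 → max 4
IV regrets: 4, 1, 6, 6 → max 6
Smallest max regret = 3 → II.

II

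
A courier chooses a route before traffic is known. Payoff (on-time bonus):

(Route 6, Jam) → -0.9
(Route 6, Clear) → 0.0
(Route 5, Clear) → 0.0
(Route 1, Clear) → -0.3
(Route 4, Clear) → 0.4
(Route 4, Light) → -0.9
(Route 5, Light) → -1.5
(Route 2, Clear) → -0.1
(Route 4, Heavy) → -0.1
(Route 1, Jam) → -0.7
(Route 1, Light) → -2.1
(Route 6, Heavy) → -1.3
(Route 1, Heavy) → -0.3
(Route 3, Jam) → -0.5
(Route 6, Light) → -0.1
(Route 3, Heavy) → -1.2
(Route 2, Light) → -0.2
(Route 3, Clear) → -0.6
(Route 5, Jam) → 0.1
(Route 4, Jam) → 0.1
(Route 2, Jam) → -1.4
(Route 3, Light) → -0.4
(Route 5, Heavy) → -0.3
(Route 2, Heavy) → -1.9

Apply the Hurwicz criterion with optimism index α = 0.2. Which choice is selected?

Route 4

Route 1: 0.2·(-0.3) + 0.8·(-2.1) = -1.74
Route 2: 0.2·(-0.1) + 0.8·(-1.9) = -1.54
Route 3: 0.2·(-0.4) + 0.8·(-1.2) = -1.04
Route 4: 0.2·0.4 + 0.8·(-0.9) = -0.64
Route 5: 0.2·0.1 + 0.8·(-1.5) = -1.18
Route 6: 0.2·0.0 + 0.8·(-1.3) = -1.04
Highest Hurwicz score = -0.64 → Route 4.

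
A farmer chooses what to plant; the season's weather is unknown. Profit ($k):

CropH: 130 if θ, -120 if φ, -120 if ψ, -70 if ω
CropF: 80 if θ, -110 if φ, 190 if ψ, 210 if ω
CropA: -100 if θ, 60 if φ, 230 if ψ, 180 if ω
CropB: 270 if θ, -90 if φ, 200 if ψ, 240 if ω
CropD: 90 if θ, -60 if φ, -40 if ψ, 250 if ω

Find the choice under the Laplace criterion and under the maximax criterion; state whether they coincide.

Row averages: CropH=-45, CropF=92.5, CropA=92.5, CropB=155, CropD=60
Highest average = 155 → CropB.
Row maxima: CropH=130, CropF=210, CropA=230, CropB=270, CropD=250
Best best-case = 270 → CropB.

laplace → CropB; maximax → CropB (agree)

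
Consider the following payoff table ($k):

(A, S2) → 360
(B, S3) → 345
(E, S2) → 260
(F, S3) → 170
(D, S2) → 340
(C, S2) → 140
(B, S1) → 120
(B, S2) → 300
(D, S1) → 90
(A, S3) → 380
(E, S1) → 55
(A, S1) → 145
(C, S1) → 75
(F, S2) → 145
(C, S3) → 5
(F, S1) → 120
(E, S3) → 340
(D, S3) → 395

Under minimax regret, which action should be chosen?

Column bests: S1=145, S2=360, S3=395.
A regrets: 0, 0, 15 → max 15
B regrets: 25, 60, 50 → max 60
C regrets: 70, 220, 390 → max 390
D regrets: 55, 20, 0 → max 55
E regrets: 90, 100, 55 → max 100
F regrets: 25, 215, 225 → max 225
Smallest max regret = 15 → A.

A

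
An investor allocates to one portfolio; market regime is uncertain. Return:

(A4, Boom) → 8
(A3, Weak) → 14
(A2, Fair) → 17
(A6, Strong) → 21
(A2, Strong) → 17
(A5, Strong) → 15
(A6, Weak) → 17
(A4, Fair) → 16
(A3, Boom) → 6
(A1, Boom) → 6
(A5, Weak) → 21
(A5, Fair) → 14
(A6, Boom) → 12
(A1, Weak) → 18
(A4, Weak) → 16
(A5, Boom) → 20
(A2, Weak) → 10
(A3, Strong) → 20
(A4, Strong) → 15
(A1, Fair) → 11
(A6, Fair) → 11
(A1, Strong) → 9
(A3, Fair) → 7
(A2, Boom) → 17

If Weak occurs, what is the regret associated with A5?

0

Best payoff under Weak is 21.
Regret = 21 − 21 = 0.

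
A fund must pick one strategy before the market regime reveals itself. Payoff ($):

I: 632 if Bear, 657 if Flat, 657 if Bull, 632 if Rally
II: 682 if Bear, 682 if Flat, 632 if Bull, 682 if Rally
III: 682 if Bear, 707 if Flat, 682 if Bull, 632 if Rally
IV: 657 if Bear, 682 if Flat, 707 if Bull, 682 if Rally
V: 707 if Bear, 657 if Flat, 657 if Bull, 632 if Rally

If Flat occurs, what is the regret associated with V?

Best payoff under Flat is 707.
Regret = 707 − 657 = 50.

50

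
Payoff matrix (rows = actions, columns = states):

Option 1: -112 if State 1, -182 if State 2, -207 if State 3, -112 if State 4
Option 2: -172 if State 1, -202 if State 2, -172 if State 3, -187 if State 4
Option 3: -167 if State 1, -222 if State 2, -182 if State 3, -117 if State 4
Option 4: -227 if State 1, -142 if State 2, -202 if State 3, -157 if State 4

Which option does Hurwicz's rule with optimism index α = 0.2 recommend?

Option 1

Option 1: 0.2·(-112) + 0.8·(-207) = -188
Option 2: 0.2·(-172) + 0.8·(-202) = -196
Option 3: 0.2·(-117) + 0.8·(-222) = -201
Option 4: 0.2·(-142) + 0.8·(-227) = -210
Highest Hurwicz score = -188 → Option 1.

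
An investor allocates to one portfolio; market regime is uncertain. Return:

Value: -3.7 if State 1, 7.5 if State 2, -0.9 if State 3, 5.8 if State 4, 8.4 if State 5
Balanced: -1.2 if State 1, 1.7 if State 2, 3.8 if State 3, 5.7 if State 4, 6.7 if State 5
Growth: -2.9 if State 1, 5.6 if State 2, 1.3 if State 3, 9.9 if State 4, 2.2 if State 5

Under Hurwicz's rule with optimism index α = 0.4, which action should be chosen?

Value: 0.4·8.4 + 0.6·(-3.7) = 1.14
Balanced: 0.4·6.7 + 0.6·(-1.2) = 1.96
Growth: 0.4·9.9 + 0.6·(-2.9) = 2.22
Highest Hurwicz score = 2.22 → Growth.

Growth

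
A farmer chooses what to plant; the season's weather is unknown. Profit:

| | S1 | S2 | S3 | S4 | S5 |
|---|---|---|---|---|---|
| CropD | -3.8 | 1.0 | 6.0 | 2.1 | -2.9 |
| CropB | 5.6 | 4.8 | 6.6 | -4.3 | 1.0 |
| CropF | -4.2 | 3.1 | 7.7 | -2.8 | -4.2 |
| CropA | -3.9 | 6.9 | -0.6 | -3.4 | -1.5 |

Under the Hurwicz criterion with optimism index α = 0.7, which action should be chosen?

CropD: 0.7·6.0 + 0.3·(-3.8) = 3.06
CropB: 0.7·6.6 + 0.3·(-4.3) = 3.33
CropF: 0.7·7.7 + 0.3·(-4.2) = 4.13
CropA: 0.7·6.9 + 0.3·(-3.9) = 3.66
Highest Hurwicz score = 4.13 → CropF.

CropF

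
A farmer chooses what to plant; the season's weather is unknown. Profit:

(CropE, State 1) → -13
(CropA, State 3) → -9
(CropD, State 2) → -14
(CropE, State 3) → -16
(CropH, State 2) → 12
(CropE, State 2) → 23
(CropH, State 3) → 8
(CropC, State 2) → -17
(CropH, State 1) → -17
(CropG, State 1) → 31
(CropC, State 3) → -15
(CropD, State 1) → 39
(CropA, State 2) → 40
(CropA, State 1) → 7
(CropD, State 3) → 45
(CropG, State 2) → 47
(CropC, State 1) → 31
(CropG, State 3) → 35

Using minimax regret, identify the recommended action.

Column bests: State 1=39, State 2=47, State 3=45.
CropG regrets: 8, 0, 10 → max 10
CropE regrets: 52, 24, 61 → max 61
CropH regrets: 56, 35, 37 → max 56
CropA regrets: 32, 7, 54 → max 54
CropD regrets: 0, 61, 0 → max 61
CropC regrets: 8, 64, 60 → max 64
Smallest max regret = 10 → CropG.

CropG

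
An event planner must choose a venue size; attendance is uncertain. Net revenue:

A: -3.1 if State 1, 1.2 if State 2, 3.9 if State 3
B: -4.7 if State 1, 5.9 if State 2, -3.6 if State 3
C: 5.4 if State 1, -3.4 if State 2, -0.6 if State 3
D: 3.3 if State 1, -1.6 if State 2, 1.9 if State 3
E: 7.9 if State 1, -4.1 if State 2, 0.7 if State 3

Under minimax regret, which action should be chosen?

Column bests: State 1=7.9, State 2=5.9, State 3=3.9.
A regrets: 11.0, 4.7, 0.0 → max 11.0
B regrets: 12.6, 0.0, 7.5 → max 12.6
C regrets: 2.5, 9.3, 4.5 → max 9.3
D regrets: 4.6, 7.5, 2.0 → max 7.5
E regrets: 0.0, 10.0, 3.2 → max 10.0
Smallest max regret = 7.5 → D.

D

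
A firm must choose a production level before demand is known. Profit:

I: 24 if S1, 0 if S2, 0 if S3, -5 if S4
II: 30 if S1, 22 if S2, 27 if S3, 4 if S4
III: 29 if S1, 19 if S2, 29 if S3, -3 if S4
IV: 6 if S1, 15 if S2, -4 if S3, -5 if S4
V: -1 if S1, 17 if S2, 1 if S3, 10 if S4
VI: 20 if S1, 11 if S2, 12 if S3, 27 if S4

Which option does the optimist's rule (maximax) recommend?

II

Row maxima: I=24, II=30, III=29, IV=15, V=17, VI=27
Best best-case = 30 → II.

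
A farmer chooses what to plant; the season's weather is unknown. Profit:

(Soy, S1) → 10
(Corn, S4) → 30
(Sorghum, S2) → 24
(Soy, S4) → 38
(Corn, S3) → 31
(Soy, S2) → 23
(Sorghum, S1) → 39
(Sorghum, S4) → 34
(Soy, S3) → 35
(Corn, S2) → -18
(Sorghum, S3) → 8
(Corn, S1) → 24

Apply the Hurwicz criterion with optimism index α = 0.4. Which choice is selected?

Sorghum: 0.4·39 + 0.6·8 = 20.4
Corn: 0.4·31 + 0.6·(-18) = 1.6
Soy: 0.4·38 + 0.6·10 = 21.2
Highest Hurwicz score = 21.2 → Soy.

Soy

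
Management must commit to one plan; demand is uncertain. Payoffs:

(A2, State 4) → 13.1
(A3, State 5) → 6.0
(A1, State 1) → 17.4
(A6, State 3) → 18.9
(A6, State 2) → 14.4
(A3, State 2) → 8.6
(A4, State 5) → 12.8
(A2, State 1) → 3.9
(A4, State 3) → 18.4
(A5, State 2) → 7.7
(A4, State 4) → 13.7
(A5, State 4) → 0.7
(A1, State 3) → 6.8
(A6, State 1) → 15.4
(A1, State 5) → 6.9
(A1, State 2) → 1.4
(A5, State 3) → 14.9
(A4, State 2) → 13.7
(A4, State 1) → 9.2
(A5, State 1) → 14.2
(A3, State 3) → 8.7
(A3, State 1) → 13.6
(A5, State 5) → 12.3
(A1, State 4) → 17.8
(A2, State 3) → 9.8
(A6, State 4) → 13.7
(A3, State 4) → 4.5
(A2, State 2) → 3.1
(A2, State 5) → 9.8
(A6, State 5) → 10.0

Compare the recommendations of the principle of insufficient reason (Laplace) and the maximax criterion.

Row averages: A1=10.06, A2=7.94, A3=8.28, A4=13.56, A5=9.96, A6=14.48
Highest average = 14.48 → A6.
Row maxima: A1=17.8, A2=13.1, A3=13.6, A4=18.4, A5=14.9, A6=18.9
Best best-case = 18.9 → A6.

laplace → A6; maximax → A6 (agree)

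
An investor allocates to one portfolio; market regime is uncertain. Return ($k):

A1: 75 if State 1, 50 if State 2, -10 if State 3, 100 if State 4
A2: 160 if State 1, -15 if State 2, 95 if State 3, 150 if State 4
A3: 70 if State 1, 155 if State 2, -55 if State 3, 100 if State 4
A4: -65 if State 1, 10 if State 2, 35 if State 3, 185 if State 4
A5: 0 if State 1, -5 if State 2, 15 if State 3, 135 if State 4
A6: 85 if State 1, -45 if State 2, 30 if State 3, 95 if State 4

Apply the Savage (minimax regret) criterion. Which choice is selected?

A1

Column bests: State 1=160, State 2=155, State 3=95, State 4=185.
A1 regrets: 85, 105, 105, 85 → max 105
A2 regrets: 0, 170, 0, 35 → max 170
A3 regrets: 90, 0, 150, 85 → max 150
A4 regrets: 225, 145, 60, 0 → max 225
A5 regrets: 160, 160, 80, 50 → max 160
A6 regrets: 75, 200, 65, 90 → max 200
Smallest max regret = 105 → A1.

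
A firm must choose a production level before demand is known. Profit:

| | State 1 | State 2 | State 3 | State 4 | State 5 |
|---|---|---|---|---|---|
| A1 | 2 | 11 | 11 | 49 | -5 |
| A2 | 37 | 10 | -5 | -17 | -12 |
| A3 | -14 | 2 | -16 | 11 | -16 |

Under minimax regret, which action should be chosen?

Column bests: State 1=37, State 2=11, State 3=11, State 4=49, State 5=-5.
A1 regrets: 35, 0, 0, 0, 0 → max 35
A2 regrets: 0, 1, 16, 66, 7 → max 66
A3 regrets: 51, 9, 27, 38, 11 → max 51
Smallest max regret = 35 → A1.

A1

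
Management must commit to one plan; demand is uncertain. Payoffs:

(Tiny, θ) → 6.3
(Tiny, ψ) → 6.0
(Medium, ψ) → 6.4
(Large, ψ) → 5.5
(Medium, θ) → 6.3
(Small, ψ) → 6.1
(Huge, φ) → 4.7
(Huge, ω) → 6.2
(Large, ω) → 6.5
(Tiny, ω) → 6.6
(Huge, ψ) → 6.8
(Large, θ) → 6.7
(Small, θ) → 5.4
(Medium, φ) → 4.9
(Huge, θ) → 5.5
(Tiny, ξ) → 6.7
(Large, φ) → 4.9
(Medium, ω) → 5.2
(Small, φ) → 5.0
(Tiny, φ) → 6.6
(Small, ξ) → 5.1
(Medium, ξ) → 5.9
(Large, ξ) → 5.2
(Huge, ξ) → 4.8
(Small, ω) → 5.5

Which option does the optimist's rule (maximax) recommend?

Row maxima: Tiny=6.7, Small=6.1, Medium=6.4, Large=6.7, Huge=6.8
Best best-case = 6.8 → Huge.

Huge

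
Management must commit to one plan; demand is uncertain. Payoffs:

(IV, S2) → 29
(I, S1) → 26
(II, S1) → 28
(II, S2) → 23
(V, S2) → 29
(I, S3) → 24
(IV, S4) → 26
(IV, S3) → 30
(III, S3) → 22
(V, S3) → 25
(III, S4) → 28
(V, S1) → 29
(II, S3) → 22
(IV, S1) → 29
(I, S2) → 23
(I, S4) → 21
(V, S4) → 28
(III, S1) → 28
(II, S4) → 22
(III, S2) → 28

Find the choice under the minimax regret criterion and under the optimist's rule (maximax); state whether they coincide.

minimax regret → IV; maximax → IV (agree)

Column bests: S1=29, S2=29, S3=30, S4=28.
I regrets: 3, 6, 6, 7 → max 7
II regrets: 1, 6, 8, 6 → max 8
III regrets: 1, 1, 8, 0 → max 8
IV regrets: 0, 0, 0, 2 → max 2
V regrets: 0, 0, 5, 0 → max 5
Smallest max regret = 2 → IV.
Row maxima: I=26, II=28, III=28, IV=30, V=29
Best best-case = 30 → IV.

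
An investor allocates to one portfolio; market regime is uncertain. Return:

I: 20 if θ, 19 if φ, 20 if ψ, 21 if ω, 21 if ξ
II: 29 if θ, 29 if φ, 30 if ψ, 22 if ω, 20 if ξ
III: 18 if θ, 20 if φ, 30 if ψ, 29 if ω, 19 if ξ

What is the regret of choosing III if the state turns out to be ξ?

Best payoff under ξ is 21.
Regret = 21 − 19 = 2.

2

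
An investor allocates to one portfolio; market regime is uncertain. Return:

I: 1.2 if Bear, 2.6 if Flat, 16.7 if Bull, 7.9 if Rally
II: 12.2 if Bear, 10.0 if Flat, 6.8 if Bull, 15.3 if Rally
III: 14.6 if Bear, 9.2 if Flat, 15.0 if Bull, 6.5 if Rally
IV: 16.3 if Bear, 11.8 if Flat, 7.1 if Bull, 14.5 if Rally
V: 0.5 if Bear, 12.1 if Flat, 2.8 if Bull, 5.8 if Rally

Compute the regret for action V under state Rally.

9.5

Best payoff under Rally is 15.3.
Regret = 15.3 − 5.8 = 9.5.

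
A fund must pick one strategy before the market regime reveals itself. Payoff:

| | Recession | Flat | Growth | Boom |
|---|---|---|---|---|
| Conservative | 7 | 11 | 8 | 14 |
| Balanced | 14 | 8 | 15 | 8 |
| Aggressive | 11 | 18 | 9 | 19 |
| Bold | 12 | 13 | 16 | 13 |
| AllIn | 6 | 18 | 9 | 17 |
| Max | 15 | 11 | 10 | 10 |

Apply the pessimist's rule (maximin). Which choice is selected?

Row minima: Conservative=7, Balanced=8, Aggressive=9, Bold=12, AllIn=6, Max=10
Best worst-case = 12 → Bold.

Bold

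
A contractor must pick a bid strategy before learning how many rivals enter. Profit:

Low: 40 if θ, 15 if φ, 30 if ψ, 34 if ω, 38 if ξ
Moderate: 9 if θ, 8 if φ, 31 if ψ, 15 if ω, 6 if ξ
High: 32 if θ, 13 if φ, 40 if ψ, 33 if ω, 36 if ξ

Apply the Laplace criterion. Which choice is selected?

Low

Row averages: Low=31.4, Moderate=13.8, High=30.8
Highest average = 31.4 → Low.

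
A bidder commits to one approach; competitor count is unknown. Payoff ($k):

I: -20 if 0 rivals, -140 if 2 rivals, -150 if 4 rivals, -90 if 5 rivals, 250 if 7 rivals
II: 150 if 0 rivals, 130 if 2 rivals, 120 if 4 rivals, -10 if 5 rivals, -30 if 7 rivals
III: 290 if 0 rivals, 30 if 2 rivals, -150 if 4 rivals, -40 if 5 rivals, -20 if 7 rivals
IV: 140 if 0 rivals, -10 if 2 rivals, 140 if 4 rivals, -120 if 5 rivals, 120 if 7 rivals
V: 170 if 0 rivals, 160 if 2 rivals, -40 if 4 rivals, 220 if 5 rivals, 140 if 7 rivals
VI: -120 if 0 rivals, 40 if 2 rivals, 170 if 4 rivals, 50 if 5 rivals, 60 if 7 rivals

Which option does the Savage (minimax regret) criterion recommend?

Column bests: 0 rivals=290, 2 rivals=160, 4 rivals=170, 5 rivals=220, 7 rivals=250.
I regrets: 310, 300, 320, 310, 0 → max 320
II regrets: 140, 30, 50, 230, 280 → max 280
III regrets: 0, 130, 320, 260, 270 → max 320
IV regrets: 150, 170, 30, 340, 130 → max 340
V regrets: 120, 0, 210, 0, 110 → max 210
VI regrets: 410, 120, 0, 170, 190 → max 410
Smallest max regret = 210 → V.

V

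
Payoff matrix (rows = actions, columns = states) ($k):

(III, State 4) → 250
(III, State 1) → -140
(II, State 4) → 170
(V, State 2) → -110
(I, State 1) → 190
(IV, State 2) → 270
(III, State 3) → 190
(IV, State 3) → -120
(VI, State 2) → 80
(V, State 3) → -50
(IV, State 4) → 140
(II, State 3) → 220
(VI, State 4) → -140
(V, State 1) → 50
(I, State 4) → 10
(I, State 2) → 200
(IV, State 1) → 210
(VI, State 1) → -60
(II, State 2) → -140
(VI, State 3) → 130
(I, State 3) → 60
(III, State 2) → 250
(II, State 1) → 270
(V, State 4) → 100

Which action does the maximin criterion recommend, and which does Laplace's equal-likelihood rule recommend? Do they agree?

Row minima: I=10, II=-140, III=-140, IV=-120, V=-110, VI=-140
Best worst-case = 10 → I.
Row averages: I=115, II=130, III=137.5, IV=125, V=-2.5, VI=2.5
Highest average = 137.5 → III.

maximin → I; laplace → III (disagree)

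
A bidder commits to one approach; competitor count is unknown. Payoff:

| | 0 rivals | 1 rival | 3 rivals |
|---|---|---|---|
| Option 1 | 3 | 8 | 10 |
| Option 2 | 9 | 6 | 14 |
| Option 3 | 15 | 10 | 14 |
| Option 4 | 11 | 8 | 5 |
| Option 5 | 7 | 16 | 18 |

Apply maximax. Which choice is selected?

Row maxima: Option 1=10, Option 2=14, Option 3=15, Option 4=11, Option 5=18
Best best-case = 18 → Option 5.

Option 5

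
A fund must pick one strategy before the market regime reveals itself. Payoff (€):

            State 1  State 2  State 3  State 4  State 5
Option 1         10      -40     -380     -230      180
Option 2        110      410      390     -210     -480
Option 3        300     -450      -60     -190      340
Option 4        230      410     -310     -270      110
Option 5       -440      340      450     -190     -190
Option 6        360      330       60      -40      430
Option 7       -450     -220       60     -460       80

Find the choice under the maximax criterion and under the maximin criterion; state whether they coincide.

maximax → Option 5; maximin → Option 6 (disagree)

Row maxima: Option 1=180, Option 2=410, Option 3=340, Option 4=410, Option 5=450, Option 6=430, Option 7=80
Best best-case = 450 → Option 5.
Row minima: Option 1=-380, Option 2=-480, Option 3=-450, Option 4=-310, Option 5=-440, Option 6=-40, Option 7=-460
Best worst-case = -40 → Option 6.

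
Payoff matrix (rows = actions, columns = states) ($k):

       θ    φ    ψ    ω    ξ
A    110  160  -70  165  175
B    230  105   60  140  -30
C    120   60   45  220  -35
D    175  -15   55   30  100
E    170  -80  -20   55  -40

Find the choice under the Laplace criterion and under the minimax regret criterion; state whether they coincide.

Row averages: A=108, B=101, C=82, D=69, E=17
Highest average = 108 → A.
Column bests: θ=230, φ=160, ψ=60, ω=220, ξ=175.
A regrets: 120, 0, 130, 55, 0 → max 130
B regrets: 0, 55, 0, 80, 205 → max 205
C regrets: 110, 100, 15, 0, 210 → max 210
D regrets: 55, 175, 5, 190, 75 → max 190
E regrets: 60, 240, 80, 165, 215 → max 240
Smallest max regret = 130 → A.

laplace → A; minimax regret → A (agree)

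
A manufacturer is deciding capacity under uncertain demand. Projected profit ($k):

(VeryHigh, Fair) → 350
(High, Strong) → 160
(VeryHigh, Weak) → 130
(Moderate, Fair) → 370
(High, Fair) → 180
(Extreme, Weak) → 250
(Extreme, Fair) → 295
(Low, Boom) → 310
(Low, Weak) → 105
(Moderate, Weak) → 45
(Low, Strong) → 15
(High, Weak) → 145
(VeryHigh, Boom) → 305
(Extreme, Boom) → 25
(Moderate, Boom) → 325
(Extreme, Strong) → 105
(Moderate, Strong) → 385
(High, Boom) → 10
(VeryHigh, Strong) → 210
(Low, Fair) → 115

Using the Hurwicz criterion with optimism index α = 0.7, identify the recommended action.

Low: 0.7·310 + 0.3·15 = 221.5
Moderate: 0.7·385 + 0.3·45 = 283
High: 0.7·180 + 0.3·10 = 129
VeryHigh: 0.7·350 + 0.3·130 = 284
Extreme: 0.7·295 + 0.3·25 = 214
Highest Hurwicz score = 284 → VeryHigh.

VeryHigh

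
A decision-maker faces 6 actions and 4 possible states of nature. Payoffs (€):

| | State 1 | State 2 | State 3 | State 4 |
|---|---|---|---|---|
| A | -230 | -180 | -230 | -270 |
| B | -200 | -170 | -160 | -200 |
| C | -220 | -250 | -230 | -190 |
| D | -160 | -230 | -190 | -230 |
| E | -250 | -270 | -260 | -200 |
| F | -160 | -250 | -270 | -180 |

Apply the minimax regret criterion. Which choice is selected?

Column bests: State 1=-160, State 2=-170, State 3=-160, State 4=-180.
A regrets: 70, 10, 70, 90 → max 90
B regrets: 40, 0, 0, 20 → max 40
C regrets: 60, 80, 70, 10 → max 80
D regrets: 0, 60, 30, 50 → max 60
E regrets: 90, 100, 100, 20 → max 100
F regrets: 0, 80, 110, 0 → max 110
Smallest max regret = 40 → B.

B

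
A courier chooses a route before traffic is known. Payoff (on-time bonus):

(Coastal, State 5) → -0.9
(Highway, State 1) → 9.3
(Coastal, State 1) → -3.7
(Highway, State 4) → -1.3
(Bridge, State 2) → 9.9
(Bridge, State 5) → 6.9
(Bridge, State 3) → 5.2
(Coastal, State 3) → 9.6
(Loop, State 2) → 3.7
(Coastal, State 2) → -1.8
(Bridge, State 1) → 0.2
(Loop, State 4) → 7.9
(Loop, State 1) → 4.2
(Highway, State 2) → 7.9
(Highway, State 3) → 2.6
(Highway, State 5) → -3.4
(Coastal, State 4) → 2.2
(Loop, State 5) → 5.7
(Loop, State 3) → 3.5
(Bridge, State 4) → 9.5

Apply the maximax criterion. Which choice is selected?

Row maxima: Highway=9.3, Bridge=9.9, Loop=7.9, Coastal=9.6
Best best-case = 9.9 → Bridge.

Bridge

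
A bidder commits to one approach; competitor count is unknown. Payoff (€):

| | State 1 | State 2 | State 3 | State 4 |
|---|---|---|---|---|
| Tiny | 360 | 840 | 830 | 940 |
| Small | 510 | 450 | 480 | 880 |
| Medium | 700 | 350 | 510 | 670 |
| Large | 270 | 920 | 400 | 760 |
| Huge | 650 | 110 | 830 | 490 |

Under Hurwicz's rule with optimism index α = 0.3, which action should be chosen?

Tiny: 0.3·940 + 0.7·360 = 534
Small: 0.3·880 + 0.7·450 = 579
Medium: 0.3·700 + 0.7·350 = 455
Large: 0.3·920 + 0.7·270 = 465
Huge: 0.3·830 + 0.7·110 = 326
Highest Hurwicz score = 579 → Small.

Small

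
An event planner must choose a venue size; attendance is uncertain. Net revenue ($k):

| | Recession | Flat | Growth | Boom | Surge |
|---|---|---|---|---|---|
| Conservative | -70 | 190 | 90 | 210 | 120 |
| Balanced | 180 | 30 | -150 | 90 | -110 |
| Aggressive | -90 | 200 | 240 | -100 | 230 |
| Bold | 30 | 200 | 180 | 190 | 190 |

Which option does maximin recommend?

Bold

Row minima: Conservative=-70, Balanced=-150, Aggressive=-100, Bold=30
Best worst-case = 30 → Bold.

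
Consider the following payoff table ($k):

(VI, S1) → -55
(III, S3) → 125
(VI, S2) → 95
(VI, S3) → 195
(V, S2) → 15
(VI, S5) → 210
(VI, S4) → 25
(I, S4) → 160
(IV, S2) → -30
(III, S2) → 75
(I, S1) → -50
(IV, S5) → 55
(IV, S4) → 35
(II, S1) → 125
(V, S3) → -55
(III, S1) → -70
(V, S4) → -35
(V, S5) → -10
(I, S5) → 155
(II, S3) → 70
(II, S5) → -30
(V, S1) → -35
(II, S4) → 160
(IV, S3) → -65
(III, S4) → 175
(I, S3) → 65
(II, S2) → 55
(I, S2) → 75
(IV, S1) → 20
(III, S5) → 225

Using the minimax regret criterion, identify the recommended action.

I

Column bests: S1=125, S2=95, S3=195, S4=175, S5=225.
I regrets: 175, 20, 130, 15, 70 → max 175
II regrets: 0, 40, 125, 15, 255 → max 255
III regrets: 195, 20, 70, 0, 0 → max 195
IV regrets: 105, 125, 260, 140, 170 → max 260
V regrets: 160, 80, 250, 210, 235 → max 250
VI regrets: 180, 0, 0, 150, 15 → max 180
Smallest max regret = 175 → I.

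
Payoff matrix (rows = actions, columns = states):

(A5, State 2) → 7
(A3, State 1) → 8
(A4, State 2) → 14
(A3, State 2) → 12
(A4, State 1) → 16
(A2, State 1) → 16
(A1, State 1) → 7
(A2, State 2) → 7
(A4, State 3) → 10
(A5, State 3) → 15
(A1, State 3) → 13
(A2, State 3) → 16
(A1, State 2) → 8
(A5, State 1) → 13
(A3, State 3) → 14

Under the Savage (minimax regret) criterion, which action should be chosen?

A4

Column bests: State 1=16, State 2=14, State 3=16.
A1 regrets: 9, 6, 3 → max 9
A2 regrets: 0, 7, 0 → max 7
A3 regrets: 8, 2, 2 → max 8
A4 regrets: 0, 0, 6 → max 6
A5 regrets: 3, 7, 1 → max 7
Smallest max regret = 6 → A4.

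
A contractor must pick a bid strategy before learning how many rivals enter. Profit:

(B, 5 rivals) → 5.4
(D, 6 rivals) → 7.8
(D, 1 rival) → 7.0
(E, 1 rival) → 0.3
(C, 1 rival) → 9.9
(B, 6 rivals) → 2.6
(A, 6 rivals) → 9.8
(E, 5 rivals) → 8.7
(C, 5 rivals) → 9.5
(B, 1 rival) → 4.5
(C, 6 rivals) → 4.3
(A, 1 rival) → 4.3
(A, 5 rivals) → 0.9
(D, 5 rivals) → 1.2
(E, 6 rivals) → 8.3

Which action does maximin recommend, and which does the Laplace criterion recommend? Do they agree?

maximin → C; laplace → C (agree)

Row minima: A=0.9, B=2.6, C=4.3, D=1.2, E=0.3
Best worst-case = 4.3 → C.
Row averages: A=5, B=25/6, C=7.9, D=16/3, E=173/30
Highest average = 7.9 → C.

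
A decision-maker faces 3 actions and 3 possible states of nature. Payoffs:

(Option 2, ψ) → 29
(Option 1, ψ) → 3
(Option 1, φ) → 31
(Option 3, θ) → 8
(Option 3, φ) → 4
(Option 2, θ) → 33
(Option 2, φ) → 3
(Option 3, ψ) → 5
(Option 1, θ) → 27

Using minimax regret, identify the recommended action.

Option 1

Column bests: θ=33, φ=31, ψ=29.
Option 1 regrets: 6, 0, 26 → max 26
Option 2 regrets: 0, 28, 0 → max 28
Option 3 regrets: 25, 27, 24 → max 27
Smallest max regret = 26 → Option 1.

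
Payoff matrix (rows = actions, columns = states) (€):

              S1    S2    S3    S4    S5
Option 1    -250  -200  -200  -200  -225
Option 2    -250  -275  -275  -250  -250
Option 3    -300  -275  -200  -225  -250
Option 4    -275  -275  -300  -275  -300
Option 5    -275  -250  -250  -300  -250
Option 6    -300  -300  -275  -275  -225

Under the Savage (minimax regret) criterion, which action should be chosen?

Option 1

Column bests: S1=-250, S2=-200, S3=-200, S4=-200, S5=-225.
Option 1 regrets: 0, 0, 0, 0, 0 → max 0
Option 2 regrets: 0, 75, 75, 50, 25 → max 75
Option 3 regrets: 50, 75, 0, 25, 25 → max 75
Option 4 regrets: 25, 75, 100, 75, 75 → max 100
Option 5 regrets: 25, 50, 50, 100, 25 → max 100
Option 6 regrets: 50, 100, 75, 75, 0 → max 100
Smallest max regret = 0 → Option 1.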